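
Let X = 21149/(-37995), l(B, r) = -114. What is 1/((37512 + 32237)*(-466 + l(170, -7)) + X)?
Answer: -37995/1537065709049 ≈ -2.4719e-8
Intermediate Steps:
X = -21149/37995 (X = 21149*(-1/37995) = -21149/37995 ≈ -0.55663)
1/((37512 + 32237)*(-466 + l(170, -7)) + X) = 1/((37512 + 32237)*(-466 - 114) - 21149/37995) = 1/(69749*(-580) - 21149/37995) = 1/(-40454420 - 21149/37995) = 1/(-1537065709049/37995) = -37995/1537065709049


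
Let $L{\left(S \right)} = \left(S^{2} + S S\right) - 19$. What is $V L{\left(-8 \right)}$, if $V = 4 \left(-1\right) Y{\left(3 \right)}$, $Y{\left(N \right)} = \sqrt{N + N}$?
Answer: $- 436 \sqrt{6} \approx -1068.0$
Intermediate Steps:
$L{\left(S \right)} = -19 + 2 S^{2}$ ($L{\left(S \right)} = \left(S^{2} + S^{2}\right) - 19 = 2 S^{2} - 19 = -19 + 2 S^{2}$)
$Y{\left(N \right)} = \sqrt{2} \sqrt{N}$ ($Y{\left(N \right)} = \sqrt{2 N} = \sqrt{2} \sqrt{N}$)
$V = - 4 \sqrt{6}$ ($V = 4 \left(-1\right) \sqrt{2} \sqrt{3} = - 4 \sqrt{6} \approx -9.798$)
$V L{\left(-8 \right)} = - 4 \sqrt{6} \left(-19 + 2 \left(-8\right)^{2}\right) = - 4 \sqrt{6} \left(-19 + 2 \cdot 64\right) = - 4 \sqrt{6} \left(-19 + 128\right) = - 4 \sqrt{6} \cdot 109 = - 436 \sqrt{6}$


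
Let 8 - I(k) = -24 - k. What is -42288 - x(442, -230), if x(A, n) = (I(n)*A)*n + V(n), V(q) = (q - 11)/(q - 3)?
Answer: -4699835785/233 ≈ -2.0171e+7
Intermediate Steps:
I(k) = 32 + k (I(k) = 8 - (-24 - k) = 8 + (24 + k) = 32 + k)
V(q) = (-11 + q)/(-3 + q)
x(A, n) = (-11 + n)/(-3 + n) + A*n*(32 + n) (x(A, n) = ((32 + n)*A)*n + (-11 + n)/(-3 + n) = (A*(32 + n))*n + (-11 + n)/(-3 + n) = A*n*(32 + n) + (-11 + n)/(-3 + n) = (-11 + n)/(-3 + n) + A*n*(32 + n))
-42288 - x(442, -230) = -42288 - (-11 - 230 + 442*(-230)*(-3 - 230)*(32 - 230))/(-3 - 230) = -42288 - (-11 - 230 + 442*(-230)*(-233)*(-198))/(-233) = -42288 - (-1)*(-11 - 230 - 4689982440)/233 = -42288 - (-1)*(-4689982681)/233 = -42288 - 1*4689982681/233 = -42288 - 4689982681/233 = -4699835785/233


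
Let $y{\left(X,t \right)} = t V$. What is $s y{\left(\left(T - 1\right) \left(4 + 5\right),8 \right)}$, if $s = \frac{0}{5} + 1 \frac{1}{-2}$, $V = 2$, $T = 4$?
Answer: $-8$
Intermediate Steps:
$y{\left(X,t \right)} = 2 t$ ($y{\left(X,t \right)} = t 2 = 2 t$)
$s = - \frac{1}{2}$ ($s = 0 \cdot \frac{1}{5} + 1 \left(- \frac{1}{2}\right) = 0 - \frac{1}{2} = - \frac{1}{2} \approx -0.5$)
$s y{\left(\left(T - 1\right) \left(4 + 5\right),8 \right)} = - \frac{2 \cdot 8}{2} = \left(- \frac{1}{2}\right) 16 = -8$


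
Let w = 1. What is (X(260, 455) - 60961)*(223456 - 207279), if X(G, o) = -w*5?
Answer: -986246982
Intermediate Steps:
X(G, o) = -5 (X(G, o) = -1*1*5 = -1*5 = -5)
(X(260, 455) - 60961)*(223456 - 207279) = (-5 - 60961)*(223456 - 207279) = -60966*16177 = -986246982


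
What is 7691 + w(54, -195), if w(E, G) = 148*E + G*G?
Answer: 53708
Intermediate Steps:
w(E, G) = G² + 148*E (w(E, G) = 148*E + G² = G² + 148*E)
7691 + w(54, -195) = 7691 + ((-195)² + 148*54) = 7691 + (38025 + 7992) = 7691 + 46017 = 53708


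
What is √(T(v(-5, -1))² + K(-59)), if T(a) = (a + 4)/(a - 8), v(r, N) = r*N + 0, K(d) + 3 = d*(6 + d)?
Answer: √3133 ≈ 55.973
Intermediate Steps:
K(d) = -3 + d*(6 + d)
v(r, N) = N*r (v(r, N) = N*r + 0 = N*r)
T(a) = (4 + a)/(-8 + a)
√(T(v(-5, -1))² + K(-59)) = √(((4 - 1*(-5))/(-8 - 1*(-5)))² + (-3 + (-59)² + 6*(-59))) = √(((4 + 5)/(-8 + 5))² + (-3 + 3481 - 354)) = √((9/(-3))² + 3124) = √((-⅓*9)² + 3124) = √((-3)² + 3124) = √(9 + 3124) = √3133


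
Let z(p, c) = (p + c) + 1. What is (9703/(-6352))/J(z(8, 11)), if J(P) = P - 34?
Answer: 9703/88928 ≈ 0.10911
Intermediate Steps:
z(p, c) = 1 + c + p (z(p, c) = (c + p) + 1 = 1 + c + p)
J(P) = -34 + P
(9703/(-6352))/J(z(8, 11)) = (9703/(-6352))/(-34 + (1 + 11 + 8)) = (9703*(-1/6352))/(-34 + 20) = -9703/6352/(-14) = -9703/6352*(-1/14) = 9703/88928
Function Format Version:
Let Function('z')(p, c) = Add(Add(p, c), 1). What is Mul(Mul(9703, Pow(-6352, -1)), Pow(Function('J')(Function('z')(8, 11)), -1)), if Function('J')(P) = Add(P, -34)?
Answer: Rational(9703, 88928) ≈ 0.10911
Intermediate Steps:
Function('z')(p, c) = Add(1, c, p) (Function('z')(p, c) = Add(Add(c, p), 1) = Add(1, c, p))
Function('J')(P) = Add(-34, P)
Mul(Mul(9703, Pow(-6352, -1)), Pow(Function('J')(Function('z')(8, 11)), -1)) = Mul(Mul(9703, Pow(-6352, -1)), Pow(Add(-34, Add(1, 11, 8)), -1)) = Mul(Mul(9703, Rational(-1, 6352)), Pow(Add(-34, 20), -1)) = Mul(Rational(-9703, 6352), Pow(-14, -1)) = Mul(Rational(-9703, 6352), Rational(-1, 14)) = Rational(9703, 88928)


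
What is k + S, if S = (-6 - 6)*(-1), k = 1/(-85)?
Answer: 1019/85 ≈ 11.988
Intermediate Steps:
k = -1/85 ≈ -0.011765
S = 12 (S = -12*(-1) = 12)
k + S = -1/85 + 12 = 1019/85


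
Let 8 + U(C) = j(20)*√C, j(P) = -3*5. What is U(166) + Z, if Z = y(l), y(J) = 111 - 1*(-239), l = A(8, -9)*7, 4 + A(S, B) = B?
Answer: 342 - 15*√166 ≈ 148.74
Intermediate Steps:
A(S, B) = -4 + B
j(P) = -15
l = -91 (l = (-4 - 9)*7 = -13*7 = -91)
U(C) = -8 - 15*√C
y(J) = 350 (y(J) = 111 + 239 = 350)
Z = 350
U(166) + Z = (-8 - 15*√166) + 350 = 342 - 15*√166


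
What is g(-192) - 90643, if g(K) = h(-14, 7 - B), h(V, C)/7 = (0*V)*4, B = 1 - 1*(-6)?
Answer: -90643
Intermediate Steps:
B = 7 (B = 1 + 6 = 7)
h(V, C) = 0 (h(V, C) = 7*((0*V)*4) = 7*(0*4) = 7*0 = 0)
g(K) = 0
g(-192) - 90643 = 0 - 90643 = -90643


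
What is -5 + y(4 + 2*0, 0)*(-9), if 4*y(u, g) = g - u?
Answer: 4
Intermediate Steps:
y(u, g) = -u/4 + g/4 (y(u, g) = (g - u)/4 = -u/4 + g/4)
-5 + y(4 + 2*0, 0)*(-9) = -5 + (-(4 + 2*0)/4 + (1/4)*0)*(-9) = -5 + (-(4 + 0)/4 + 0)*(-9) = -5 + (-1/4*4 + 0)*(-9) = -5 + (-1 + 0)*(-9) = -5 - 1*(-9) = -5 + 9 = 4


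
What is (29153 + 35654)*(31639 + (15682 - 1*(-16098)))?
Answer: 4109995133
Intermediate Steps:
(29153 + 35654)*(31639 + (15682 - 1*(-16098))) = 64807*(31639 + (15682 + 16098)) = 64807*(31639 + 31780) = 64807*63419 = 4109995133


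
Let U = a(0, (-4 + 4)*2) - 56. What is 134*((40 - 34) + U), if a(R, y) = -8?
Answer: -7772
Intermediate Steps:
U = -64 (U = -8 - 56 = -64)
134*((40 - 34) + U) = 134*((40 - 34) - 64) = 134*(6 - 64) = 134*(-58) = -7772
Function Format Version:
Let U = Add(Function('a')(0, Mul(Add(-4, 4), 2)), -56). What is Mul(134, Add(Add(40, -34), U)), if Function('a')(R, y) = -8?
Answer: -7772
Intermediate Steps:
U = -64 (U = Add(-8, -56) = -64)
Mul(134, Add(Add(40, -34), U)) = Mul(134, Add(Add(40, -34), -64)) = Mul(134, Add(6, -64)) = Mul(134, -58) = -7772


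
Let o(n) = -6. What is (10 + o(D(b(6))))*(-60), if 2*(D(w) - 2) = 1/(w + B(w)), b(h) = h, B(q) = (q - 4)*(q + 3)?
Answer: -240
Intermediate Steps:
B(q) = (-4 + q)*(3 + q)
D(w) = 2 + 1/(2*(-12 + w**2)) (D(w) = 2 + 1/(2*(w + (-12 + w**2 - w))) = 2 + 1/(2*(-12 + w**2)))
(10 + o(D(b(6))))*(-60) = (10 - 6)*(-60) = 4*(-60) = -240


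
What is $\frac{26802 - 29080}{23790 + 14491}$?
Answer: $- \frac{2278}{38281} \approx -0.059507$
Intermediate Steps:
$\frac{26802 - 29080}{23790 + 14491} = - \frac{2278}{38281}$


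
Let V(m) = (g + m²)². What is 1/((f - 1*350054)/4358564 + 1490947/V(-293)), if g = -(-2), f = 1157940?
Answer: 16062167415143682/2980468338694597 ≈ 5.3891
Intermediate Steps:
g = 2 (g = -1*(-2) = 2)
V(m) = (2 + m²)²
1/((f - 1*350054)/4358564 + 1490947/V(-293)) = 1/((1157940 - 1*350054)/4358564 + 1490947/((2 + (-293)²)²)) = 1/((1157940 - 350054)*(1/4358564) + 1490947/((2 + 85849)²)) = 1/(807886*(1/4358564) + 1490947/(85851²)) = 1/(403943/2179282 + 1490947/7370394201) = 1/(2980468338694597/16062167415143682) = 16062167415143682/2980468338694597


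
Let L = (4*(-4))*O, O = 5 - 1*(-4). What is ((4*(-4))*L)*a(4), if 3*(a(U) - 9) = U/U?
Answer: 21504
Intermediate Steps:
a(U) = 28/3 (a(U) = 9 + (U/U)/3 = 9 + (1/3)*1 = 9 + 1/3 = 28/3)
O = 9 (O = 5 + 4 = 9)
L = -144 (L = (4*(-4))*9 = -16*9 = -144)
((4*(-4))*L)*a(4) = ((4*(-4))*(-144))*(28/3) = -16*(-144)*(28/3) = 2304*(28/3) = 21504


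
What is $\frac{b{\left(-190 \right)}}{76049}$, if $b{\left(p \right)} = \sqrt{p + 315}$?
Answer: $\frac{5 \sqrt{5}}{76049} \approx 0.00014701$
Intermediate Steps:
$b{\left(p \right)} = \sqrt{315 + p}$
$\frac{b{\left(-190 \right)}}{76049} = \frac{\sqrt{315 - 190}}{76049} = \sqrt{125} \cdot \frac{1}{76049} = 5 \sqrt{5} \cdot \frac{1}{76049} = \frac{5 \sqrt{5}}{76049}$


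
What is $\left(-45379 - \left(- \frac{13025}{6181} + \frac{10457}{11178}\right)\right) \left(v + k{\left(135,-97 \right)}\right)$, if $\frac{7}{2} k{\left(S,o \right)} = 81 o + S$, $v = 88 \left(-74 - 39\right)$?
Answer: $\frac{133327915917777614}{241819263} \approx 5.5135 \cdot 10^{8}$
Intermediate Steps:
$v = -9944$ ($v = 88 \left(-113\right) = -9944$)
$k{\left(S,o \right)} = \frac{2 S}{7} + \frac{162 o}{7}$ ($k{\left(S,o \right)} = \frac{2 \left(81 o + S\right)}{7} = \frac{2 \left(S + 81 o\right)}{7} = \frac{2 S}{7} + \frac{162 o}{7}$)
$\left(-45379 - \left(- \frac{13025}{6181} + \frac{10457}{11178}\right)\right) \left(v + k{\left(135,-97 \right)}\right) = \left(-45379 - \left(- \frac{13025}{6181} + \frac{10457}{11178}\right)\right) \left(-9944 + \left(\frac{2}{7} \cdot 135 + \frac{162}{7} \left(-97\right)\right)\right) = \left(-45379 - - \frac{80958733}{69091218}\right) \left(-9944 + \left(\frac{270}{7} - \frac{15714}{7}\right)\right) = \left(-45379 + \left(\frac{13025}{6181} - \frac{10457}{11178}\right)\right) \left(-9944 - \frac{15444}{7}\right) = \left(-45379 + \frac{80958733}{69091218}\right) \left(- \frac{85052}{7}\right) = \left(- \frac{3135209422889}{69091218}\right) \left(- \frac{85052}{7}\right) = \frac{133327915917777614}{241819263}$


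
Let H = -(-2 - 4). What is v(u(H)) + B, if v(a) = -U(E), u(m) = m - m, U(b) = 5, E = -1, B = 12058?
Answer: 12053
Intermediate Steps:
H = 6 (H = -1*(-6) = 6)
u(m) = 0
v(a) = -5 (v(a) = -1*5 = -5)
v(u(H)) + B = -5 + 12058 = 12053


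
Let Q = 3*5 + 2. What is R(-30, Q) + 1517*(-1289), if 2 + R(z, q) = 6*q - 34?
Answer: -1955347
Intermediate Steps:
Q = 17 (Q = 15 + 2 = 17)
R(z, q) = -36 + 6*q (R(z, q) = -2 + (6*q - 34) = -2 + (-34 + 6*q) = -36 + 6*q)
R(-30, Q) + 1517*(-1289) = (-36 + 6*17) + 1517*(-1289) = (-36 + 102) - 1955413 = 66 - 1955413 = -1955347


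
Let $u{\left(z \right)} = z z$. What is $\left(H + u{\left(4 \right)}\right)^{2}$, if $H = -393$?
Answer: $142129$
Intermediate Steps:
$u{\left(z \right)} = z^{2}$
$\left(H + u{\left(4 \right)}\right)^{2} = \left(-393 + 4^{2}\right)^{2} = \left(-393 + 16\right)^{2} = \left(-377\right)^{2} = 142129$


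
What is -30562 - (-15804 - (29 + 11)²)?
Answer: -13158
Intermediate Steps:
-30562 - (-15804 - (29 + 11)²) = -30562 - (-15804 - 1*40²) = -30562 - (-15804 - 1*1600) = -30562 - (-15804 - 1600) = -30562 - 1*(-17404) = -30562 + 17404 = -13158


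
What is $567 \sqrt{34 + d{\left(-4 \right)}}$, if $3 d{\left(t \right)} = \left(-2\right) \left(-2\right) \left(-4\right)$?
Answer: $189 \sqrt{258} \approx 3035.8$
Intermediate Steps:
$d{\left(t \right)} = - \frac{16}{3}$ ($d{\left(t \right)} = \frac{\left(-2\right) \left(-2\right) \left(-4\right)}{3} = \frac{4 \left(-4\right)}{3} = \frac{1}{3} \left(-16\right) = - \frac{16}{3}$)
$567 \sqrt{34 + d{\left(-4 \right)}} = 567 \sqrt{34 - \frac{16}{3}} = 567 \sqrt{\frac{86}{3}} = 567 \frac{\sqrt{258}}{3} = 189 \sqrt{258}$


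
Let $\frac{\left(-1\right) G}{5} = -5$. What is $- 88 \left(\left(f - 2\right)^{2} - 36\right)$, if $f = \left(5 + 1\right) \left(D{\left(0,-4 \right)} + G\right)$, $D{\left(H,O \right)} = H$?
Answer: $-1924384$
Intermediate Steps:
$G = 25$ ($G = \left(-5\right) \left(-5\right) = 25$)
$f = 150$ ($f = \left(5 + 1\right) \left(0 + 25\right) = 6 \cdot 25 = 150$)
$- 88 \left(\left(f - 2\right)^{2} - 36\right) = - 88 \left(\left(150 - 2\right)^{2} - 36\right) = - 88 \left(148^{2} - 36\right) = - 88 \left(21904 - 36\right) = \left(-88\right) 21868 = -1924384$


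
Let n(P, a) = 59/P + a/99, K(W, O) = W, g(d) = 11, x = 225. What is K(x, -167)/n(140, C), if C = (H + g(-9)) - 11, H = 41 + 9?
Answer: 3118500/12841 ≈ 242.85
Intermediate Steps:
H = 50
C = 50 (C = (50 + 11) - 11 = 61 - 11 = 50)
n(P, a) = 59/P + a/99 (n(P, a) = 59/P + a*(1/99) = 59/P + a/99)
K(x, -167)/n(140, C) = 225/(59/140 + (1/99)*50) = 225/(59*(1/140) + 50/99) = 225/(59/140 + 50/99) = 225/(12841/13860) = 225*(13860/12841) = 3118500/12841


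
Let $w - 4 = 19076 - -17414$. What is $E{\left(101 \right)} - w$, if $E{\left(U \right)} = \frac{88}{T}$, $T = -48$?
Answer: $- \frac{218975}{6} \approx -36496.0$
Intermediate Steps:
$w = 36494$ ($w = 4 + \left(19076 - -17414\right) = 4 + \left(19076 + 17414\right) = 4 + 36490 = 36494$)
$E{\left(U \right)} = - \frac{11}{6}$ ($E{\left(U \right)} = \frac{88}{-48} = 88 \left(- \frac{1}{48}\right) = - \frac{11}{6}$)
$E{\left(101 \right)} - w = - \frac{11}{6} - 36494 = - \frac{218975}{6}$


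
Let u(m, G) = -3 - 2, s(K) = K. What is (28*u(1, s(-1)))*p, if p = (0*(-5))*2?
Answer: 0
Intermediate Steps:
u(m, G) = -5
p = 0 (p = 0*2 = 0)
(28*u(1, s(-1)))*p = (28*(-5))*0 = -140*0 = 0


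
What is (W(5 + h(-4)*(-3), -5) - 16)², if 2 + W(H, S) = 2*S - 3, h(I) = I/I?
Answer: 961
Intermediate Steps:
h(I) = 1
W(H, S) = -5 + 2*S (W(H, S) = -2 + (2*S - 3) = -2 + (-3 + 2*S) = -5 + 2*S)
(W(5 + h(-4)*(-3), -5) - 16)² = ((-5 + 2*(-5)) - 16)² = ((-5 - 10) - 16)² = (-15 - 16)² = (-31)² = 961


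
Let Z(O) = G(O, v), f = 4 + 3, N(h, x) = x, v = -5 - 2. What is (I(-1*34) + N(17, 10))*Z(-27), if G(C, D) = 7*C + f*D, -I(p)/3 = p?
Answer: -26656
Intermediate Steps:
I(p) = -3*p
v = -7
f = 7
G(C, D) = 7*C + 7*D
Z(O) = -49 + 7*O (Z(O) = 7*O + 7*(-7) = 7*O - 49 = -49 + 7*O)
(I(-1*34) + N(17, 10))*Z(-27) = (-(-3)*34 + 10)*(-49 + 7*(-27)) = (-3*(-34) + 10)*(-49 - 189) = (102 + 10)*(-238) = 112*(-238) = -26656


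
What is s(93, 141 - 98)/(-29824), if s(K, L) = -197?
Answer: 197/29824 ≈ 0.0066054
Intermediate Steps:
s(93, 141 - 98)/(-29824) = -197/(-29824) = -197*(-1/29824) = 197/29824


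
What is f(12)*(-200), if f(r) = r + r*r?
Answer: -31200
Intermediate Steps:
f(r) = r + r**2
f(12)*(-200) = (12*(1 + 12))*(-200) = (12*13)*(-200) = 156*(-200) = -31200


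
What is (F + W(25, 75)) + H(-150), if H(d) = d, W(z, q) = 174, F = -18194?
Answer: -18170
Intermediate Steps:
(F + W(25, 75)) + H(-150) = (-18194 + 174) - 150 = -18020 - 150 = -18170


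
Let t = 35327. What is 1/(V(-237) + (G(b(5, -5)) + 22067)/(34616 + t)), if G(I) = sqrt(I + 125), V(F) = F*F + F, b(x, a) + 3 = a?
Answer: 273622187795249/15304322535499567132 - 209829*sqrt(13)/15304322535499567132 ≈ 1.7879e-5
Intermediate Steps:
b(x, a) = -3 + a
V(F) = F + F**2 (V(F) = F**2 + F = F + F**2)
G(I) = sqrt(125 + I)
1/(V(-237) + (G(b(5, -5)) + 22067)/(34616 + t)) = 1/(-237*(1 - 237) + (sqrt(125 + (-3 - 5)) + 22067)/(34616 + 35327)) = 1/(-237*(-236) + (sqrt(125 - 8) + 22067)/69943) = 1/(55932 + (sqrt(117) + 22067)*(1/69943)) = 1/(55932 + (3*sqrt(13) + 22067)*(1/69943)) = 1/(55932 + (22067 + 3*sqrt(13))*(1/69943)) = 1/(55932 + (22067/69943 + 3*sqrt(13)/69943)) = 1/(3912073943/69943 + 3*sqrt(13)/69943)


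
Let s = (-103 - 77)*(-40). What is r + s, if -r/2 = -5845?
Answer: 18890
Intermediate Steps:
r = 11690 (r = -2*(-5845) = 11690)
s = 7200 (s = -180*(-40) = 7200)
r + s = 11690 + 7200 = 18890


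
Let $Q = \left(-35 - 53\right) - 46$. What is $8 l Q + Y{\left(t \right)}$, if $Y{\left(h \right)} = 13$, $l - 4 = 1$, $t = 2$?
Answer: $-5347$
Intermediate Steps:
$l = 5$ ($l = 4 + 1 = 5$)
$Q = -134$ ($Q = -88 - 46 = -134$)
$8 l Q + Y{\left(t \right)} = 8 \cdot 5 \left(-134\right) + 13 = 40 \left(-134\right) + 13 = -5360 + 13 = -5347$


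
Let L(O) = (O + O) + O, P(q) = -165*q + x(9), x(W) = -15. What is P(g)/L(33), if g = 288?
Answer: -15845/33 ≈ -480.15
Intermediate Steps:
P(q) = -15 - 165*q (P(q) = -165*q - 15 = -15 - 165*q)
L(O) = 3*O (L(O) = 2*O + O = 3*O)
P(g)/L(33) = (-15 - 165*288)/((3*33)) = (-15 - 47520)/99 = -47535*1/99 = -15845/33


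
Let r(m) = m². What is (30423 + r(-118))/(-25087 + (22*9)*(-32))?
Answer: -44347/31423 ≈ -1.4113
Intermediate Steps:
(30423 + r(-118))/(-25087 + (22*9)*(-32)) = (30423 + (-118)²)/(-25087 + (22*9)*(-32)) = (30423 + 13924)/(-25087 + 198*(-32)) = 44347/(-25087 - 6336) = 44347/(-31423) = 44347*(-1/31423) = -44347/31423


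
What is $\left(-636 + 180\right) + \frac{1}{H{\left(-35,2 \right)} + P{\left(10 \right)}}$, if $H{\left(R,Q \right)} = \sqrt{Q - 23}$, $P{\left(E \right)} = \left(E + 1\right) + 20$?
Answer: $\frac{- 456 \sqrt{21} + 14135 i}{\sqrt{21} - 31 i} \approx -455.97 - 0.0046666 i$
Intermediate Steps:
$P{\left(E \right)} = 21 + E$ ($P{\left(E \right)} = \left(1 + E\right) + 20 = 21 + E$)
$H{\left(R,Q \right)} = \sqrt{-23 + Q}$
$\left(-636 + 180\right) + \frac{1}{H{\left(-35,2 \right)} + P{\left(10 \right)}} = \left(-636 + 180\right) + \frac{1}{\sqrt{-23 + 2} + \left(21 + 10\right)} = -456 + \frac{1}{\sqrt{-21} + 31} = -456 + \frac{1}{i \sqrt{21} + 31} = -456 + \frac{1}{31 + i \sqrt{21}}$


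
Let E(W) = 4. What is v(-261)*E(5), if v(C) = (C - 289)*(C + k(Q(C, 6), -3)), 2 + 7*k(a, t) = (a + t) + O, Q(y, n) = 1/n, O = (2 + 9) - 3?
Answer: 12037300/21 ≈ 5.7321e+5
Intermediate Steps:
O = 8 (O = 11 - 3 = 8)
k(a, t) = 6/7 + a/7 + t/7 (k(a, t) = -2/7 + ((a + t) + 8)/7 = -2/7 + (8 + a + t)/7 = -2/7 + (8/7 + a/7 + t/7) = 6/7 + a/7 + t/7)
v(C) = (-289 + C)*(19/42 + C) (v(C) = (C - 289)*(C + (6/7 + (1/7)/6 + (1/7)*(-3))) = (-289 + C)*(C + (6/7 + (1/7)*(1/6) - 3/7)) = (-289 + C)*(C + (6/7 + 1/42 - 3/7)) = (-289 + C)*(C + 19/42) = (-289 + C)*(19/42 + C))
v(-261)*E(5) = (-5491/42 + (-261)**2 - 12119/42*(-261))*4 = (-5491/42 + 68121 + 1054353/14)*4 = (3009325/21)*4 = 12037300/21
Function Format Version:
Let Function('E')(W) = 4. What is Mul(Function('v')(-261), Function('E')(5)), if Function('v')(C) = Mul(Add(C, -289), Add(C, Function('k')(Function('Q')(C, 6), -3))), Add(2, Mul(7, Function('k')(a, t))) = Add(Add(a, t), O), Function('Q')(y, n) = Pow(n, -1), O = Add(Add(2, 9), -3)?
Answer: Rational(12037300, 21) ≈ 5.7321e+5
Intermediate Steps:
O = 8 (O = Add(11, -3) = 8)
Function('k')(a, t) = Add(Rational(6, 7), Mul(Rational(1, 7), a), Mul(Rational(1, 7), t)) (Function('k')(a, t) = Add(Rational(-2, 7), Mul(Rational(1, 7), Add(Add(a, t), 8))) = Add(Rational(-2, 7), Mul(Rational(1, 7), Add(8, a, t))) = Add(Rational(-2, 7), Add(Rational(8, 7), Mul(Rational(1, 7), a), Mul(Rational(1, 7), t))) = Add(Rational(6, 7), Mul(Rational(1, 7), a), Mul(Rational(1, 7), t)))
Function('v')(C) = Mul(Add(-289, C), Add(Rational(19, 42), C)) (Function('v')(C) = Mul(Add(C, -289), Add(C, Add(Rational(6, 7), Mul(Rational(1, 7), Pow(6, -1)), Mul(Rational(1, 7), -3)))) = Mul(Add(-289, C), Add(C, Add(Rational(6, 7), Mul(Rational(1, 7), Rational(1, 6)), Rational(-3, 7)))) = Mul(Add(-289, C), Add(C, Add(Rational(6, 7), Rational(1, 42), Rational(-3, 7)))) = Mul(Add(-289, C), Add(C, Rational(19, 42))) = Mul(Add(-289, C), Add(Rational(19, 42), C)))
Mul(Function('v')(-261), Function('E')(5)) = Mul(Add(Rational(-5491, 42), Pow(-261, 2), Mul(Rational(-12119, 42), -261)), 4) = Mul(Add(Rational(-5491, 42), 68121, Rational(1054353, 14)), 4) = Mul(Rational(3009325, 21), 4) = Rational(12037300, 21)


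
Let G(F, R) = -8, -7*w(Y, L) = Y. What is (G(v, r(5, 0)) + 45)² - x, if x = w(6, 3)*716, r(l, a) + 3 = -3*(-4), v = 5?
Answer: 13879/7 ≈ 1982.7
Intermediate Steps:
w(Y, L) = -Y/7
r(l, a) = 9 (r(l, a) = -3 - 3*(-4) = -3 + 12 = 9)
x = -4296/7 (x = -⅐*6*716 = -6/7*716 = -4296/7 ≈ -613.71)
(G(v, r(5, 0)) + 45)² - x = (-8 + 45)² - 1*(-4296/7) = 37² + 4296/7 = 1369 + 4296/7 = 13879/7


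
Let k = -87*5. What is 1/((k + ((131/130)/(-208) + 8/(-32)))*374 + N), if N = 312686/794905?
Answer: -2149423120/349893667509133 ≈ -6.1431e-6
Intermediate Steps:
N = 312686/794905 (N = 312686*(1/794905) = 312686/794905 ≈ 0.39336)
k = -435
1/((k + ((131/130)/(-208) + 8/(-32)))*374 + N) = 1/((-435 + ((131/130)/(-208) + 8/(-32)))*374 + 312686/794905) = 1/((-435 + ((131*(1/130))*(-1/208) + 8*(-1/32)))*374 + 312686/794905) = 1/((-435 + ((131/130)*(-1/208) - ¼))*374 + 312686/794905) = 1/((-435 + (-131/27040 - ¼))*374 + 312686/794905) = 1/((-435 - 6891/27040)*374 + 312686/794905) = 1/(-11769291/27040*374 + 312686/794905) = 1/(-2200857417/13520 + 312686/794905) = 1/(-349893667509133/2149423120) = -2149423120/349893667509133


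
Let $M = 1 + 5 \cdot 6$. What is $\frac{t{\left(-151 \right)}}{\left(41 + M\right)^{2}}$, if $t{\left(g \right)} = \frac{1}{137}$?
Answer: $\frac{1}{710208} \approx 1.408 \cdot 10^{-6}$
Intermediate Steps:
$M = 31$ ($M = 1 + 30 = 31$)
$t{\left(g \right)} = \frac{1}{137}$
$\frac{t{\left(-151 \right)}}{\left(41 + M\right)^{2}} = \frac{1}{137 \left(41 + 31\right)^{2}} = \frac{1}{137 \cdot 72^{2}} = \frac{1}{137 \cdot 5184} = \frac{1}{137} \cdot \frac{1}{5184} = \frac{1}{710208}$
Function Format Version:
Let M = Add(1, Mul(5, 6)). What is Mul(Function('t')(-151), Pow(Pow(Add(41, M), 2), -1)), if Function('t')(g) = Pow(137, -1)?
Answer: Rational(1, 710208) ≈ 1.4080e-6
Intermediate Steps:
M = 31 (M = Add(1, 30) = 31)
Function('t')(g) = Rational(1, 137)
Mul(Function('t')(-151), Pow(Pow(Add(41, M), 2), -1)) = Mul(Rational(1, 137), Pow(Pow(Add(41, 31), 2), -1)) = Mul(Rational(1, 137), Pow(Pow(72, 2), -1)) = Mul(Rational(1, 137), Pow(5184, -1)) = Mul(Rational(1, 137), Rational(1, 5184)) = Rational(1, 710208)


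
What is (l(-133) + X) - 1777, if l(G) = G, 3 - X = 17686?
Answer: -19593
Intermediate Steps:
X = -17683 (X = 3 - 1*17686 = 3 - 17686 = -17683)
(l(-133) + X) - 1777 = (-133 - 17683) - 1777 = -17816 - 1777 = -19593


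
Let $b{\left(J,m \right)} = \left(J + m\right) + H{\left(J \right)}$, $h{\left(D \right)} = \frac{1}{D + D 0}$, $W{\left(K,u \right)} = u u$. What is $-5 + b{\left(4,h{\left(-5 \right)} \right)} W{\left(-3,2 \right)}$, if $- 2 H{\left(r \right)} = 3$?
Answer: $\frac{21}{5} \approx 4.2$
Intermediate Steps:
$H{\left(r \right)} = - \frac{3}{2}$ ($H{\left(r \right)} = \left(- \frac{1}{2}\right) 3 = - \frac{3}{2}$)
$W{\left(K,u \right)} = u^{2}$
$h{\left(D \right)} = \frac{1}{D}$ ($h{\left(D \right)} = \frac{1}{D + 0} = \frac{1}{D}$)
$b{\left(J,m \right)} = - \frac{3}{2} + J + m$ ($b{\left(J,m \right)} = \left(J + m\right) - \frac{3}{2} = - \frac{3}{2} + J + m$)
$-5 + b{\left(4,h{\left(-5 \right)} \right)} W{\left(-3,2 \right)} = -5 + \left(- \frac{3}{2} + 4 + \frac{1}{-5}\right) 2^{2} = -5 + \left(- \frac{3}{2} + 4 - \frac{1}{5}\right) 4 = -5 + \frac{23}{10} \cdot 4 = -5 + \frac{46}{5} = \frac{21}{5}$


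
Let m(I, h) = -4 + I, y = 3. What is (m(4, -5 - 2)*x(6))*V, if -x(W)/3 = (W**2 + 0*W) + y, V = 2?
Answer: 0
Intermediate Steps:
x(W) = -9 - 3*W**2 (x(W) = -3*((W**2 + 0*W) + 3) = -3*((W**2 + 0) + 3) = -3*(W**2 + 3) = -3*(3 + W**2) = -9 - 3*W**2)
(m(4, -5 - 2)*x(6))*V = ((-4 + 4)*(-9 - 3*6**2))*2 = (0*(-9 - 3*36))*2 = (0*(-9 - 108))*2 = (0*(-117))*2 = 0*2 = 0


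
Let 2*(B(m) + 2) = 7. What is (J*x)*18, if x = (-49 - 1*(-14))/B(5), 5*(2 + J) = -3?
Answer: 1092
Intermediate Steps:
J = -13/5 (J = -2 + (⅕)*(-3) = -2 - ⅗ = -13/5 ≈ -2.6000)
B(m) = 3/2 (B(m) = -2 + (½)*7 = -2 + 7/2 = 3/2)
x = -70/3 (x = (-49 - 1*(-14))/(3/2) = (-49 + 14)*(⅔) = -35*⅔ = -70/3 ≈ -23.333)
(J*x)*18 = -13/5*(-70/3)*18 = (182/3)*18 = 1092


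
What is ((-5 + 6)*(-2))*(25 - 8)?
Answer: -34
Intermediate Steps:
((-5 + 6)*(-2))*(25 - 8) = (1*(-2))*17 = -2*17 = -34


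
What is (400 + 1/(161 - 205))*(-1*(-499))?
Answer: 8781901/44 ≈ 1.9959e+5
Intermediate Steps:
(400 + 1/(161 - 205))*(-1*(-499)) = (400 + 1/(-44))*499 = (400 - 1/44)*499 = (17599/44)*499 = 8781901/44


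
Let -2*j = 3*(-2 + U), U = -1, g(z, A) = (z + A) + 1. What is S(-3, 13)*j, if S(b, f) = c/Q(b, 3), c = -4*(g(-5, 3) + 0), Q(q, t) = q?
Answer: -6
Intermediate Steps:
g(z, A) = 1 + A + z (g(z, A) = (A + z) + 1 = 1 + A + z)
c = 4 (c = -4*((1 + 3 - 5) + 0) = -4*(-1 + 0) = -4*(-1) = 4)
S(b, f) = 4/b
j = 9/2 (j = -3*(-2 - 1)/2 = -3*(-3)/2 = -½*(-9) = 9/2 ≈ 4.5000)
S(-3, 13)*j = (4/(-3))*(9/2) = (4*(-⅓))*(9/2) = -4/3*9/2 = -6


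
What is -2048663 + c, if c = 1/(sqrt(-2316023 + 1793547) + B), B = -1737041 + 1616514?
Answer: -29761501446736442/14527280205 - 2*I*sqrt(130619)/14527280205 ≈ -2.0487e+6 - 4.9756e-8*I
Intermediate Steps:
B = -120527
c = 1/(-120527 + 2*I*sqrt(130619)) (c = 1/(sqrt(-2316023 + 1793547) - 120527) = 1/(sqrt(-522476) - 120527) = 1/(2*I*sqrt(130619) - 120527) = 1/(-120527 + 2*I*sqrt(130619)) ≈ -8.2966e-6 - 4.976e-8*I)
-2048663 + c = -2048663 + (-120527/14527280205 - 2*I*sqrt(130619)/14527280205) = -29761501446736442/14527280205 - 2*I*sqrt(130619)/14527280205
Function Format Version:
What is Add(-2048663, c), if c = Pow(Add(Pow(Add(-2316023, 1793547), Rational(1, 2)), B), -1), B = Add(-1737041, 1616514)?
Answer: Add(Rational(-29761501446736442, 14527280205), Mul(Rational(-2, 14527280205), I, Pow(130619, Rational(1, 2)))) ≈ Add(-2.0487e+6, Mul(-4.9756e-8, I))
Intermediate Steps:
B = -120527
c = Pow(Add(-120527, Mul(2, I, Pow(130619, Rational(1, 2)))), -1) (c = Pow(Add(Pow(Add(-2316023, 1793547), Rational(1, 2)), -120527), -1) = Pow(Add(Pow(-522476, Rational(1, 2)), -120527), -1) = Pow(Add(Mul(2, I, Pow(130619, Rational(1, 2))), -120527), -1) = Pow(Add(-120527, Mul(2, I, Pow(130619, Rational(1, 2)))), -1) ≈ Add(-8.2966e-6, Mul(-4.976e-8, I)))
Add(-2048663, c) = Add(-2048663, Add(Rational(-120527, 14527280205), Mul(Rational(-2, 14527280205), I, Pow(130619, Rational(1, 2))))) = Add(Rational(-29761501446736442, 14527280205), Mul(Rational(-2, 14527280205), I, Pow(130619, Rational(1, 2))))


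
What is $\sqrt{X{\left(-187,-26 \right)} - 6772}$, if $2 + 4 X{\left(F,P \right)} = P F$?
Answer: $i \sqrt{5557} \approx 74.545 i$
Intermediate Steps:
$X{\left(F,P \right)} = - \frac{1}{2} + \frac{F P}{4}$ ($X{\left(F,P \right)} = - \frac{1}{2} + \frac{P F}{4} = - \frac{1}{2} + \frac{F P}{4}$)
$\sqrt{X{\left(-187,-26 \right)} - 6772} = \sqrt{\left(- \frac{1}{2} + \frac{1}{4} \left(-187\right) \left(-26\right)\right) - 6772} = \sqrt{\left(- \frac{1}{2} + \frac{2431}{2}\right) - 6772} = \sqrt{1215 - 6772} = \sqrt{-5557} = i \sqrt{5557}$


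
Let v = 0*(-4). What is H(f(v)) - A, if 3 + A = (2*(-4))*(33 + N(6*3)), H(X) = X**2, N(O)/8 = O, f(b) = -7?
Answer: 1468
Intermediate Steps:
v = 0
N(O) = 8*O
A = -1419 (A = -3 + (2*(-4))*(33 + 8*(6*3)) = -3 - 8*(33 + 8*18) = -3 - 8*(33 + 144) = -3 - 8*177 = -3 - 1416 = -1419)
H(f(v)) - A = (-7)**2 - 1*(-1419) = 49 + 1419 = 1468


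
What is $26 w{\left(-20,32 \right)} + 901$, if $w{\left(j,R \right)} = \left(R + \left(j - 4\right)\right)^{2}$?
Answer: $2565$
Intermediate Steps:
$w{\left(j,R \right)} = \left(-4 + R + j\right)^{2}$ ($w{\left(j,R \right)} = \left(R + \left(-4 + j\right)\right)^{2} = \left(-4 + R + j\right)^{2}$)
$26 w{\left(-20,32 \right)} + 901 = 26 \left(-4 + 32 - 20\right)^{2} + 901 = 26 \cdot 8^{2} + 901 = 26 \cdot 64 + 901 = 1664 + 901 = 2565$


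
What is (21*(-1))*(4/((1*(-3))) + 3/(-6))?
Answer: 77/2 ≈ 38.500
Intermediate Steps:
(21*(-1))*(4/((1*(-3))) + 3/(-6)) = -21*(4/(-3) + 3*(-⅙)) = -21*(4*(-⅓) - ½) = -21*(-4/3 - ½) = -21*(-11/6) = 77/2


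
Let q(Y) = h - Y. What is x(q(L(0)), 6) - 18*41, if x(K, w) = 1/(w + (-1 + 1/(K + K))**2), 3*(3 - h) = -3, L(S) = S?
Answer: -319490/433 ≈ -737.85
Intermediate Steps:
h = 4 (h = 3 - 1/3*(-3) = 3 + 1 = 4)
q(Y) = 4 - Y
x(K, w) = 1/(w + (-1 + 1/(2*K))**2)
x(q(L(0)), 6) - 18*41 = 4*(4 - 1*0)**2/((-1 + 2*(4 - 1*0))**2 + 4*6*(4 - 1*0)**2) - 18*41 = 4*(4 + 0)**2/((-1 + 2*(4 + 0))**2 + 4*6*(4 + 0)**2) - 738 = 4*4**2/((-1 + 2*4)**2 + 4*6*4**2) - 738 = 4*16/((-1 + 8)**2 + 4*6*16) - 738 = 4*16/(7**2 + 384) - 738 = 4*16/(49 + 384) - 738 = 4*16/433 - 738 = 4*16*(1/433) - 738 = 64/433 - 738 = -319490/433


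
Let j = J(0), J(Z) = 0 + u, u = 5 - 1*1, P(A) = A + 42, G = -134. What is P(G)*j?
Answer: -368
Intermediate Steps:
P(A) = 42 + A
u = 4 (u = 5 - 1 = 4)
J(Z) = 4 (J(Z) = 0 + 4 = 4)
j = 4
P(G)*j = (42 - 134)*4 = -92*4 = -368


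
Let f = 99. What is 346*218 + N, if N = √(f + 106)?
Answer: 75428 + √205 ≈ 75442.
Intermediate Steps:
N = √205 (N = √(99 + 106) = √205 ≈ 14.318)
346*218 + N = 346*218 + √205 = 75428 + √205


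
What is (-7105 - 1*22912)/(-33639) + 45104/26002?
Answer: 1148877745/437340639 ≈ 2.6270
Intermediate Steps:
(-7105 - 1*22912)/(-33639) + 45104/26002 = (-7105 - 22912)*(-1/33639) + 45104*(1/26002) = -30017*(-1/33639) + 22552/13001 = 30017/33639 + 22552/13001 = 1148877745/437340639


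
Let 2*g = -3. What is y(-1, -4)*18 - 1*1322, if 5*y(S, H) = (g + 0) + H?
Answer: -6709/5 ≈ -1341.8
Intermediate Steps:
g = -3/2 (g = (½)*(-3) = -3/2 ≈ -1.5000)
y(S, H) = -3/10 + H/5 (y(S, H) = ((-3/2 + 0) + H)/5 = (-3/2 + H)/5 = -3/10 + H/5)
y(-1, -4)*18 - 1*1322 = (-3/10 + (⅕)*(-4))*18 - 1*1322 = (-3/10 - ⅘)*18 - 1322 = -11/10*18 - 1322 = -99/5 - 1322 = -6709/5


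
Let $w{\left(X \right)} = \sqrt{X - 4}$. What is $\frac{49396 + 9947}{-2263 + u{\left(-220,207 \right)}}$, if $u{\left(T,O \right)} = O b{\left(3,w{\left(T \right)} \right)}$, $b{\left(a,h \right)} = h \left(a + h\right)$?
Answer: $- \frac{59343 i}{2484 \sqrt{14} + 48631 i} \approx -1.1773 - 0.225 i$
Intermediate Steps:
$w{\left(X \right)} = \sqrt{-4 + X}$
$u{\left(T,O \right)} = O \sqrt{-4 + T} \left(3 + \sqrt{-4 + T}\right)$
$\frac{49396 + 9947}{-2263 + u{\left(-220,207 \right)}} = \frac{49396 + 9947}{-2263 + 207 \left(-4 - 220 + 3 \sqrt{-4 - 220}\right)} = \frac{59343}{-2263 + 207 \left(-4 - 220 + 3 \sqrt{-224}\right)} = \frac{59343}{-2263 + 207 \left(-4 - 220 + 3 \cdot 4 i \sqrt{14}\right)} = \frac{59343}{-2263 + 207 \left(-4 - 220 + 12 i \sqrt{14}\right)} = \frac{59343}{-2263 + 207 \left(-224 + 12 i \sqrt{14}\right)} = \frac{59343}{-2263 - \left(46368 - 2484 i \sqrt{14}\right)} = \frac{59343}{-48631 + 2484 i \sqrt{14}}$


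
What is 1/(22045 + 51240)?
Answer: 1/73285 ≈ 1.3645e-5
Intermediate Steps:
1/(22045 + 51240) = 1/73285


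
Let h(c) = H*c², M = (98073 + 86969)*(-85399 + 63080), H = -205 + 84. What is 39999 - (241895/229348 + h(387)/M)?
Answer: 156553316263002377/3914034390812 ≈ 39998.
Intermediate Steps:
H = -121
M = -4129952398 (M = 185042*(-22319) = -4129952398)
h(c) = -121*c²
39999 - (241895/229348 + h(387)/M) = 39999 - (241895/229348 - 121*387²/(-4129952398)) = 39999 - (241895*(1/229348) - 121*149769*(-1/4129952398)) = 39999 - (241895/229348 - 18122049*(-1/4129952398)) = 39999 - (241895/229348 + 149769/34131838) = 39999 - 1*4145335086811/3914034390812 = 39999 - 4145335086811/3914034390812 = 156553316263002377/3914034390812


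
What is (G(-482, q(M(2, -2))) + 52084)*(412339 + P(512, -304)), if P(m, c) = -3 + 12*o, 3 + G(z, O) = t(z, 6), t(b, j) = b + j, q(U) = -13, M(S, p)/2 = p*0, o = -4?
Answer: 21276122240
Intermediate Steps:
M(S, p) = 0 (M(S, p) = 2*(p*0) = 2*0 = 0)
G(z, O) = 3 + z (G(z, O) = -3 + (z + 6) = -3 + (6 + z) = 3 + z)
P(m, c) = -51 (P(m, c) = -3 + 12*(-4) = -3 - 48 = -51)
(G(-482, q(M(2, -2))) + 52084)*(412339 + P(512, -304)) = ((3 - 482) + 52084)*(412339 - 51) = (-479 + 52084)*412288 = 51605*412288 = 21276122240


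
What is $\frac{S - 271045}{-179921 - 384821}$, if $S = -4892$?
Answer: $\frac{275937}{564742} \approx 0.48861$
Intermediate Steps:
$\frac{S - 271045}{-179921 - 384821} = \frac{-4892 - 271045}{-179921 - 384821} = - \frac{275937}{-564742} = \left(-275937\right) \left(- \frac{1}{564742}\right) = \frac{275937}{564742}$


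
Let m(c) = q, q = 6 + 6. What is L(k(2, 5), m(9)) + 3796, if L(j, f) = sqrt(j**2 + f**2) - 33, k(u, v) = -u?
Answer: 3763 + 2*sqrt(37) ≈ 3775.2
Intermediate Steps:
q = 12
m(c) = 12
L(j, f) = -33 + sqrt(f**2 + j**2) (L(j, f) = sqrt(f**2 + j**2) - 33 = -33 + sqrt(f**2 + j**2))
L(k(2, 5), m(9)) + 3796 = (-33 + sqrt(12**2 + (-1*2)**2)) + 3796 = (-33 + sqrt(144 + (-2)**2)) + 3796 = (-33 + sqrt(144 + 4)) + 3796 = (-33 + sqrt(148)) + 3796 = (-33 + 2*sqrt(37)) + 3796 = 3763 + 2*sqrt(37)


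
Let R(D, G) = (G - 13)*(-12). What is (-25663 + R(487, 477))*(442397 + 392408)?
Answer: -26071794955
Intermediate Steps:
R(D, G) = 156 - 12*G (R(D, G) = (-13 + G)*(-12) = 156 - 12*G)
(-25663 + R(487, 477))*(442397 + 392408) = (-25663 + (156 - 12*477))*(442397 + 392408) = (-25663 + (156 - 5724))*834805 = (-25663 - 5568)*834805 = -31231*834805 = -26071794955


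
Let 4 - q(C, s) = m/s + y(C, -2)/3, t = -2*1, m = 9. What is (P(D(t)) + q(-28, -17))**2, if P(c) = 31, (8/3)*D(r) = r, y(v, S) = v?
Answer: 5234944/2601 ≈ 2012.7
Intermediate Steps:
t = -2
q(C, s) = 4 - 9/s - C/3 (q(C, s) = 4 - (9/s + C/3) = 4 + (-9/s - C/3) = 4 - 9/s - C/3)
D(r) = 3*r/8
(P(D(t)) + q(-28, -17))**2 = (31 + (4 - 9/(-17) - 1/3*(-28)))**2 = (31 + (4 - 9*(-1/17) + 28/3))**2 = (31 + (4 + 9/17 + 28/3))**2 = (31 + 707/51)**2 = (2288/51)**2 = 5234944/2601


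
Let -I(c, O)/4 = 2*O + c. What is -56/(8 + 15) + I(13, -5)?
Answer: -332/23 ≈ -14.435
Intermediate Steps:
I(c, O) = -8*O - 4*c (I(c, O) = -4*(2*O + c) = -4*(c + 2*O) = -8*O - 4*c)
-56/(8 + 15) + I(13, -5) = -56/(8 + 15) + (-8*(-5) - 4*13) = -56/23 + (40 - 52) = -56*1/23 - 12 = -56/23 - 12 = -332/23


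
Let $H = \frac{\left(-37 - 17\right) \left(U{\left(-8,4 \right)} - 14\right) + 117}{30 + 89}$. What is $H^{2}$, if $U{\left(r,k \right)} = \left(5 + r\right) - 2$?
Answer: $\frac{1306449}{14161} \approx 92.257$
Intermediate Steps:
$U{\left(r,k \right)} = 3 + r$
$H = \frac{1143}{119}$ ($H = \frac{\left(-37 - 17\right) \left(\left(3 - 8\right) - 14\right) + 117}{30 + 89} = \frac{- 54 \left(-5 - 14\right) + 117}{119} = \left(\left(-54\right) \left(-19\right) + 117\right) \frac{1}{119} = \left(1026 + 117\right) \frac{1}{119} = 1143 \cdot \frac{1}{119} = \frac{1143}{119} \approx 9.605$)
$H^{2} = \left(\frac{1143}{119}\right)^{2} = \frac{1306449}{14161}$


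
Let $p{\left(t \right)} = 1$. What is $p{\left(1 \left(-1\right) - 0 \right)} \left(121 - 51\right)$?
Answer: $70$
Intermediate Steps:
$p{\left(1 \left(-1\right) - 0 \right)} \left(121 - 51\right) = 1 \left(121 - 51\right) = 1 \cdot 70 = 70$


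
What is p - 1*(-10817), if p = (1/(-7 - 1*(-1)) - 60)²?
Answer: 519733/36 ≈ 14437.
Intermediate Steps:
p = 130321/36 (p = (1/(-7 + 1) - 60)² = (1/(-6) - 60)² = (-⅙ - 60)² = (-361/6)² = 130321/36 ≈ 3620.0)
p - 1*(-10817) = 130321/36 - 1*(-10817) = 130321/36 + 10817 = 519733/36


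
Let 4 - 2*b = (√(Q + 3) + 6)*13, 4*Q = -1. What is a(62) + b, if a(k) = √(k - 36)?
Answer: -37 + √26 - 13*√11/4 ≈ -42.680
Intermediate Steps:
Q = -¼ (Q = (¼)*(-1) = -¼ ≈ -0.25000)
a(k) = √(-36 + k)
b = -37 - 13*√11/4 (b = 2 - (√(-¼ + 3) + 6)*13/2 = 2 - (√(11/4) + 6)*13/2 = 2 - (√11/2 + 6)*13/2 = 2 - (6 + √11/2)*13/2 = 2 - (78 + 13*√11/2)/2 = 2 + (-39 - 13*√11/4) = -37 - 13*√11/4 ≈ -47.779)
a(62) + b = √(-36 + 62) + (-37 - 13*√11/4) = √26 + (-37 - 13*√11/4) = -37 + √26 - 13*√11/4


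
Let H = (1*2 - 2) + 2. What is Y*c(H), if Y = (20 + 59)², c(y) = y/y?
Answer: 6241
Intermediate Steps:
H = 2 (H = (2 - 2) + 2 = 0 + 2 = 2)
c(y) = 1
Y = 6241 (Y = 79² = 6241)
Y*c(H) = 6241*1 = 6241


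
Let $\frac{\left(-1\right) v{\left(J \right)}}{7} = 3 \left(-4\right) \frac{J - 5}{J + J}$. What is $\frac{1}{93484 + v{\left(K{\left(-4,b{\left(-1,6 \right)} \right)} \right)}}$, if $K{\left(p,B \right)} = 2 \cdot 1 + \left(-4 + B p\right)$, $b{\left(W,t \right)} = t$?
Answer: $\frac{13}{1215943} \approx 1.0691 \cdot 10^{-5}$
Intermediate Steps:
$K{\left(p,B \right)} = -2 + B p$ ($K{\left(p,B \right)} = 2 + \left(-4 + B p\right) = -2 + B p$)
$v{\left(J \right)} = \frac{42 \left(-5 + J\right)}{J}$ ($v{\left(J \right)} = - 7 \cdot 3 \left(-4\right) \frac{J - 5}{J + J} = - 7 \left(- 12 \frac{-5 + J}{2 J}\right) = - 7 \left(- \frac{6 \left(-5 + J\right)}{J}\right) = \frac{42 \left(-5 + J\right)}{J}$)
$\frac{1}{93484 + v{\left(K{\left(-4,b{\left(-1,6 \right)} \right)} \right)}} = \frac{1}{93484 + \left(42 - \frac{210}{-2 + 6 \left(-4\right)}\right)} = \frac{1}{93484 + \left(42 - \frac{210}{-2 - 24}\right)} = \frac{1}{93484 + \left(42 - \frac{210}{-26}\right)} = \frac{1}{93484 + \left(42 - - \frac{105}{13}\right)} = \frac{1}{93484 + \left(42 + \frac{105}{13}\right)} = \frac{1}{93484 + \frac{651}{13}} = \frac{1}{\frac{1215943}{13}} = \frac{13}{1215943}$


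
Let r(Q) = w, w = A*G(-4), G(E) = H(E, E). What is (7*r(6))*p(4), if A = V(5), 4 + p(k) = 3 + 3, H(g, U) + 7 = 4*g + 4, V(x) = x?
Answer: -1330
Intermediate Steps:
H(g, U) = -3 + 4*g (H(g, U) = -7 + (4*g + 4) = -7 + (4 + 4*g) = -3 + 4*g)
p(k) = 2 (p(k) = -4 + (3 + 3) = -4 + 6 = 2)
G(E) = -3 + 4*E
A = 5
w = -95 (w = 5*(-3 + 4*(-4)) = 5*(-3 - 16) = 5*(-19) = -95)
r(Q) = -95
(7*r(6))*p(4) = (7*(-95))*2 = -665*2 = -1330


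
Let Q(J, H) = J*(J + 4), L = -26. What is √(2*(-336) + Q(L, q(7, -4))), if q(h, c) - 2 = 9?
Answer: 10*I ≈ 10.0*I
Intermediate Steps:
q(h, c) = 11 (q(h, c) = 2 + 9 = 11)
Q(J, H) = J*(4 + J)
√(2*(-336) + Q(L, q(7, -4))) = √(2*(-336) - 26*(4 - 26)) = √(-672 - 26*(-22)) = √(-672 + 572) = √(-100) = 10*I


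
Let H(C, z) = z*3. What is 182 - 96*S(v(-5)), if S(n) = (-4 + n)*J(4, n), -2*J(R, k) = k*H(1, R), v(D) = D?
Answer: 26102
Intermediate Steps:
H(C, z) = 3*z
J(R, k) = -3*R*k/2 (J(R, k) = -k*3*R/2 = -3*R*k/2)
S(n) = -6*n*(-4 + n) (S(n) = (-4 + n)*(-3/2*4*n) = (-4 + n)*(-6*n) = -6*n*(-4 + n))
182 - 96*S(v(-5)) = 182 - 576*(-5)*(4 - 1*(-5)) = 182 - 576*(-5)*(4 + 5) = 182 - 576*(-5)*9 = 182 - 96*(-270) = 182 + 25920 = 26102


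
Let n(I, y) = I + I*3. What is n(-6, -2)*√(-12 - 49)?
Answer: -24*I*√61 ≈ -187.45*I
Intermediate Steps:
n(I, y) = 4*I (n(I, y) = I + 3*I = 4*I)
n(-6, -2)*√(-12 - 49) = (4*(-6))*√(-12 - 49) = -24*I*√61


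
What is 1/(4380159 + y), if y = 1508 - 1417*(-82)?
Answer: 1/4497861 ≈ 2.2233e-7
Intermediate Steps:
y = 117702 (y = 1508 + 116194 = 117702)
1/(4380159 + y) = 1/(4380159 + 117702) = 1/4497861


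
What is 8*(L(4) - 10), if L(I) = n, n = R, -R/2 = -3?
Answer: -32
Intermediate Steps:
R = 6 (R = -2*(-3) = 6)
n = 6
L(I) = 6
8*(L(4) - 10) = 8*(6 - 10) = 8*(-4) = -32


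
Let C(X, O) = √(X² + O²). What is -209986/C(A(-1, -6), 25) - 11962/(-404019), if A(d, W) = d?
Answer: 11962/404019 - 104993*√626/313 ≈ -8392.7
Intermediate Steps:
C(X, O) = √(O² + X²)
-209986/C(A(-1, -6), 25) - 11962/(-404019) = -209986/√(25² + (-1)²) - 11962/(-404019) = -209986/√(625 + 1) - 11962*(-1/404019) = -209986*√626/626 + 11962/404019 = -104993*√626/313 + 11962/404019 = 11962/404019 - 104993*√626/313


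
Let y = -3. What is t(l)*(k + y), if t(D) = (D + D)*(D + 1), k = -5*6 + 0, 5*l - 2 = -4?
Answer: 396/25 ≈ 15.840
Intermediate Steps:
l = -⅖ (l = ⅖ + (⅕)*(-4) = ⅖ - ⅘ = -⅖ ≈ -0.40000)
k = -30 (k = -30 + 0 = -30)
t(D) = 2*D*(1 + D) (t(D) = (2*D)*(1 + D) = 2*D*(1 + D))
t(l)*(k + y) = (2*(-⅖)*(1 - ⅖))*(-30 - 3) = (2*(-⅖)*(⅗))*(-33) = -12/25*(-33) = 396/25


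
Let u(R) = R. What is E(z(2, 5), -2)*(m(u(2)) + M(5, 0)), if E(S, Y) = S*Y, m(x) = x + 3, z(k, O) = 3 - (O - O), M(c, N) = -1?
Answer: -24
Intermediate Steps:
z(k, O) = 3 (z(k, O) = 3 - 1*0 = 3 + 0 = 3)
m(x) = 3 + x
E(z(2, 5), -2)*(m(u(2)) + M(5, 0)) = (3*(-2))*((3 + 2) - 1) = -6*(5 - 1) = -6*4 = -24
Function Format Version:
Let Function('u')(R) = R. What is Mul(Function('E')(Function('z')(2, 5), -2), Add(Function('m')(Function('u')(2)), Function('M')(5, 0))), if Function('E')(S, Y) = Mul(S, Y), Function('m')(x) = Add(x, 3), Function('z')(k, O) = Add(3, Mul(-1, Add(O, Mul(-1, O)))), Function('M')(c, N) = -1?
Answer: -24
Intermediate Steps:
Function('z')(k, O) = 3 (Function('z')(k, O) = Add(3, Mul(-1, 0)) = Add(3, 0) = 3)
Function('m')(x) = Add(3, x)
Mul(Function('E')(Function('z')(2, 5), -2), Add(Function('m')(Function('u')(2)), Function('M')(5, 0))) = Mul(Mul(3, -2), Add(Add(3, 2), -1)) = Mul(-6, Add(5, -1)) = Mul(-6, 4) = -24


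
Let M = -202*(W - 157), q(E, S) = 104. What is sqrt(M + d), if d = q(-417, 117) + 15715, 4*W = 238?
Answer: 3*sqrt(3946) ≈ 188.45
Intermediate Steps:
W = 119/2 (W = (1/4)*238 = 119/2 ≈ 59.500)
M = 19695 (M = -202*(119/2 - 157) = -202*(-195/2) = 19695)
d = 15819 (d = 104 + 15715 = 15819)
sqrt(M + d) = sqrt(19695 + 15819) = sqrt(35514) = 3*sqrt(3946)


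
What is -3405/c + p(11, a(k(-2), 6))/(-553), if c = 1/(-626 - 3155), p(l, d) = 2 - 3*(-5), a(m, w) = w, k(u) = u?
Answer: 7119490648/553 ≈ 1.2874e+7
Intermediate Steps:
p(l, d) = 17 (p(l, d) = 2 + 15 = 17)
c = -1/3781 (c = 1/(-3781) = -1/3781 ≈ -0.00026448)
-3405/c + p(11, a(k(-2), 6))/(-553) = -3405/(-1/3781) + 17/(-553) = -3405*(-3781) + 17*(-1/553) = 12874305 - 17/553 = 7119490648/553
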